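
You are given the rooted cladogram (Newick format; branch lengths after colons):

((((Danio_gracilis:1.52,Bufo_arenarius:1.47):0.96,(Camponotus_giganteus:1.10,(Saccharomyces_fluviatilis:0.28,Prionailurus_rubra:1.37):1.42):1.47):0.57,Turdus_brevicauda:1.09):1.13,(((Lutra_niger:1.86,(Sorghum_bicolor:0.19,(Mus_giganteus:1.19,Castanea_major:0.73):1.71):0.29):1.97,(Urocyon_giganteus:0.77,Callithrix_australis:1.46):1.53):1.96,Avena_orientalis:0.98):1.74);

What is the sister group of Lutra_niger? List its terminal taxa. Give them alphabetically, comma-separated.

Castanea_major, Mus_giganteus, Sorghum_bicolor

Lutra_niger attaches to the tree at the node subtending (Lutra_niger,(Sorghum_bicolor,(Mus_giganteus,Castanea_major))).
The other lineage descending from that same node — the sister group — is (Sorghum_bicolor,(Mus_giganteus,Castanea_major)); its 3 tips in alphabetical order are the answer.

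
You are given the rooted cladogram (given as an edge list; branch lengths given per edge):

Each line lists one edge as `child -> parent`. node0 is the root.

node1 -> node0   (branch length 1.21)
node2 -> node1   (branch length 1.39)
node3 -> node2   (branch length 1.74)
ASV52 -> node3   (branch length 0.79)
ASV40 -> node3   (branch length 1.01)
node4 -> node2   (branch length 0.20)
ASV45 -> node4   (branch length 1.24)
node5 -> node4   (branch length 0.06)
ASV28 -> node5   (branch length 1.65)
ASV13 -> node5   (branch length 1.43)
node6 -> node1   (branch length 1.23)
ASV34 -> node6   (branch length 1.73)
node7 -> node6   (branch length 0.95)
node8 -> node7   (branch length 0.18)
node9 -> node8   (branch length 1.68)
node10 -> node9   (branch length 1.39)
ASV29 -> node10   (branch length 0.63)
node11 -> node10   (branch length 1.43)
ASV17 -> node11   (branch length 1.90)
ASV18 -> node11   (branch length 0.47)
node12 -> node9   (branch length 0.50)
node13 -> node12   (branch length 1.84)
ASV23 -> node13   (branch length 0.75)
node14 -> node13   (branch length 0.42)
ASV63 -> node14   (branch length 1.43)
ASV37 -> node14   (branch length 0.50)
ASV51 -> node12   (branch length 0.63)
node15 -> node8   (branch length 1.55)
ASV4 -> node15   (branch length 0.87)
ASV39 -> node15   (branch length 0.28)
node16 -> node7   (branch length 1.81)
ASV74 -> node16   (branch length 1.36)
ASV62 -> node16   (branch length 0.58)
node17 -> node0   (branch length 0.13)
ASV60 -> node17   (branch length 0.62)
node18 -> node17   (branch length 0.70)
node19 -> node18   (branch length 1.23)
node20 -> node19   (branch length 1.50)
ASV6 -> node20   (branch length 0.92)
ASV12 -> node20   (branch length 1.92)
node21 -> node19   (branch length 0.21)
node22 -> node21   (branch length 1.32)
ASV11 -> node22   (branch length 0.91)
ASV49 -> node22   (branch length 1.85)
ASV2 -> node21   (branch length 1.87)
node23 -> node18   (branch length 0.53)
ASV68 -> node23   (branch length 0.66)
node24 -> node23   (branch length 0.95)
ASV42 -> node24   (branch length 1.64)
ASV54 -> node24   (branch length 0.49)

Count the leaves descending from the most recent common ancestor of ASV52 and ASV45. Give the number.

The MRCA of ASV52 and ASV45 is the node subtending ((ASV52,ASV40),(ASV45,(ASV28,ASV13))).
That clade contains 5 terminal taxa: ASV13, ASV28, ASV40, ASV45, ASV52.

5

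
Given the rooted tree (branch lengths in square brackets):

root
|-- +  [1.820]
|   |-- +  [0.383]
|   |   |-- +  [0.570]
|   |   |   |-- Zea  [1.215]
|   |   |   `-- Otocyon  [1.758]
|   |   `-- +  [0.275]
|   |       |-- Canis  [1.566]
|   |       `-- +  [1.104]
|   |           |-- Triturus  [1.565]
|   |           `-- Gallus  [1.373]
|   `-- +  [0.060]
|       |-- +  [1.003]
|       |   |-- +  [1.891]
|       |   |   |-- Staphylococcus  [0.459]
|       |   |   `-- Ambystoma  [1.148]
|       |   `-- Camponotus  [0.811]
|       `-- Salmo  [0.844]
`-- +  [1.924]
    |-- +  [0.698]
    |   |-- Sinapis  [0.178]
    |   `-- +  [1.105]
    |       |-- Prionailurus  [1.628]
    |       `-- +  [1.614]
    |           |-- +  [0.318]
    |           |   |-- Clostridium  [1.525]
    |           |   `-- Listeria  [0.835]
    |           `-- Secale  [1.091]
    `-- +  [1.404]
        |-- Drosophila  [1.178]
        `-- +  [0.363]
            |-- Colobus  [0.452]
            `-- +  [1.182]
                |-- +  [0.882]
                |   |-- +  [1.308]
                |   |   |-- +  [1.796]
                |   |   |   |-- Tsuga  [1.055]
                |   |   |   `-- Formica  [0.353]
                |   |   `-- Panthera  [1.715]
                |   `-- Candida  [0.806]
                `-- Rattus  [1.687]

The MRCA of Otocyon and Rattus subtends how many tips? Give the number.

The MRCA of Otocyon and Rattus is the root, so the clade is the entire tree.
That clade contains 21 terminal taxa: Ambystoma, Camponotus, Candida, Canis, Clostridium, Colobus, Drosophila, Formica, Gallus, Listeria, Otocyon, Panthera, Prionailurus, Rattus, Salmo, Secale, Sinapis, Staphylococcus, Triturus, Tsuga, Zea.

21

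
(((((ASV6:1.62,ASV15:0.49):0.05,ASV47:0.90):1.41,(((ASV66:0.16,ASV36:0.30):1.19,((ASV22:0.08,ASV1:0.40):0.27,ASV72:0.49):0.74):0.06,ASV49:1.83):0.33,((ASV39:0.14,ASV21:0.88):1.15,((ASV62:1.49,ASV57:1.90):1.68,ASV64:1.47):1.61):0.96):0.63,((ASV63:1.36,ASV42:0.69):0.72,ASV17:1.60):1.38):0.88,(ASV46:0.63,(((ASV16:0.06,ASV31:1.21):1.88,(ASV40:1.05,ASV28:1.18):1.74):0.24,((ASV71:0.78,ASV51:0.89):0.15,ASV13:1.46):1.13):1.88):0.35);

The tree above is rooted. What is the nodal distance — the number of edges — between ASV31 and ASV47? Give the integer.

The MRCA of ASV31 and ASV47 is the root of the tree.
From ASV31 up to that node: 5 branches. From ASV47 up to the same node: 4 branches. Total: 5 + 4 = 9.

9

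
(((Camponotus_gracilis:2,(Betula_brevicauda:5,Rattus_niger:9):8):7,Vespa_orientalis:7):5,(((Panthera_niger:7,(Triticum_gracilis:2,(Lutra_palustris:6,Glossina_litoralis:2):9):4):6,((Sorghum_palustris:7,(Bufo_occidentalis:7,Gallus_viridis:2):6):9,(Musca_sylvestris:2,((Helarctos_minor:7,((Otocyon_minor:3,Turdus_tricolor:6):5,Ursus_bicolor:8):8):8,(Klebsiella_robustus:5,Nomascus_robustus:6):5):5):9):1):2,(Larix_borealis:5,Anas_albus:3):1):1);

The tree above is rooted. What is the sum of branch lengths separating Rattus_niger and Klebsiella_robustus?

The path runs Rattus_niger → … → MRCA → … → Klebsiella_robustus; the MRCA is the root of the tree.
Branch lengths along that path: 9 + 8 + 7 + 5 + 1 + 2 + 1 + 9 + 5 + 5 + 5 = 57.

57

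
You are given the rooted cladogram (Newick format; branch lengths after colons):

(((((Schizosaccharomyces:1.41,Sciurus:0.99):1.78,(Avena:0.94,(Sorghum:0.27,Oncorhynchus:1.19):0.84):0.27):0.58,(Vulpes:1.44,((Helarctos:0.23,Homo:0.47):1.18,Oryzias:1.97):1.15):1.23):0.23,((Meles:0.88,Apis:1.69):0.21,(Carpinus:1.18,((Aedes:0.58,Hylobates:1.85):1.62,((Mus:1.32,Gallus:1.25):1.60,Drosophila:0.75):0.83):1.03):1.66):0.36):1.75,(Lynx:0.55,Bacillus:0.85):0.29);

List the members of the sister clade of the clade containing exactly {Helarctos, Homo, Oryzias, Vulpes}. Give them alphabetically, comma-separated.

The clade containing exactly {Helarctos, Homo, Oryzias, Vulpes} attaches to the tree at the node subtending (((Schizosaccharomyces,Sciurus),(Avena,(Sorghum,Oncorhynchus))),(Vulpes,((Helarctos,Homo),Oryzias))).
The other lineage descending from that same node — the sister group — is ((Schizosaccharomyces,Sciurus),(Avena,(Sorghum,Oncorhynchus))); its 5 tips in alphabetical order are the answer.

Avena, Oncorhynchus, Schizosaccharomyces, Sciurus, Sorghum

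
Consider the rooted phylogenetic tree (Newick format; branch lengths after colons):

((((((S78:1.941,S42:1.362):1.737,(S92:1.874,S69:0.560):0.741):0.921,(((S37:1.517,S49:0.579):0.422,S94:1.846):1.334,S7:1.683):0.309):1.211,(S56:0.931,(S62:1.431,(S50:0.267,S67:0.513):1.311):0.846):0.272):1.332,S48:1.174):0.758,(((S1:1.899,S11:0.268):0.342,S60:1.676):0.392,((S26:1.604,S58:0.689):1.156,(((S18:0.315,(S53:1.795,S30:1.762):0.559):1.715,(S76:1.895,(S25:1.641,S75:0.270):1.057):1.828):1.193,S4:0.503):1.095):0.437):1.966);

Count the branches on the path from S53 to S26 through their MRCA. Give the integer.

7

The MRCA of S53 and S26 is the node subtending ((S26,S58),(((S18,(S53,S30)),(S76,(S25,S75))),S4)).
From S53 up to that node: 5 branches. From S26 up to the same node: 2 branches. Total: 5 + 2 = 7.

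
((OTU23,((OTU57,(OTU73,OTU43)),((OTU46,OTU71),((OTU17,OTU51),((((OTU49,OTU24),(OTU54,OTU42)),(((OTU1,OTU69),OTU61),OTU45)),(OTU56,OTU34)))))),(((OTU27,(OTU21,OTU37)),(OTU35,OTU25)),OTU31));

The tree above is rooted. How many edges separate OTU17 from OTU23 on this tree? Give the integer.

6

The MRCA of OTU17 and OTU23 is the node subtending (OTU23,((OTU57,(OTU73,OTU43)),((OTU46,OTU71),((OTU17,OTU51),((((OTU49,OTU24),(OTU54,OTU42)),(((OTU1,OTU69),OTU61),OTU45)),(OTU56,OTU34)))))).
From OTU17 up to that node: 5 branches. From OTU23 up to the same node: 1 branch. Total: 5 + 1 = 6.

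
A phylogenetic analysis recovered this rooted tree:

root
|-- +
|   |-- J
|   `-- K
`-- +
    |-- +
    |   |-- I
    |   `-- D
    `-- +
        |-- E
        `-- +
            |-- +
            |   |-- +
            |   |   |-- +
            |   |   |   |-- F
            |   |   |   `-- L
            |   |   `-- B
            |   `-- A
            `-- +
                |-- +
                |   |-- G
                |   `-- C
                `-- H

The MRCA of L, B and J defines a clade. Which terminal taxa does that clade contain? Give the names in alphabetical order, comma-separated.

Tracing L: it sits inside (F,L).
Tracing B: it sits inside ((F,L),B).
Tracing J: it sits inside (J,K).
The smallest clade enclosing all 3 is the whole tree (their MRCA is the root), so the answer is all 12 tips in alphabetical order.

A, B, C, D, E, F, G, H, I, J, K, L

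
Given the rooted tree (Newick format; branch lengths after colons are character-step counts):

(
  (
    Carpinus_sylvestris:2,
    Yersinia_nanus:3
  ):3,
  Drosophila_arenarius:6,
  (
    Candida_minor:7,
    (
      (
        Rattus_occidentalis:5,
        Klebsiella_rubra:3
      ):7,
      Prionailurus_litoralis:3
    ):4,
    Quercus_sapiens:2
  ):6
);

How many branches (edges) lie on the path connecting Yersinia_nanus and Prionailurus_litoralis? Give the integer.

5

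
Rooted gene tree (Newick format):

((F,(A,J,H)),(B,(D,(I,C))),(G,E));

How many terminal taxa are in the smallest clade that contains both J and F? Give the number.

4

The MRCA of J and F is the node subtending (F,(A,J,H)).
That clade contains 4 terminal taxa: A, F, H, J.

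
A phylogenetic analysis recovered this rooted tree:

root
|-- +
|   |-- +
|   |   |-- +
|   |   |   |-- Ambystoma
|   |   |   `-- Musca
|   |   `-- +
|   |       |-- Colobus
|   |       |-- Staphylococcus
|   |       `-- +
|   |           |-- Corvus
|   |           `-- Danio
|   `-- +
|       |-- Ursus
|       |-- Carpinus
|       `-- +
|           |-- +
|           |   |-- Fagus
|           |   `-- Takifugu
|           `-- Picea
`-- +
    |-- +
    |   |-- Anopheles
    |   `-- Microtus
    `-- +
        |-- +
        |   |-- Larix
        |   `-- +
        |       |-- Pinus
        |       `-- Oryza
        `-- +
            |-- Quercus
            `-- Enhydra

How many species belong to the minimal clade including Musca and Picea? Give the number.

11

The MRCA of Musca and Picea is the node subtending (((Ambystoma,Musca),(Colobus,Staphylococcus,(Corvus,Danio))),(Ursus,Carpinus,((Fagus,Takifugu),Picea))).
That clade contains 11 terminal taxa: Ambystoma, Carpinus, Colobus, Corvus, Danio, Fagus, Musca, Picea, Staphylococcus, Takifugu, Ursus.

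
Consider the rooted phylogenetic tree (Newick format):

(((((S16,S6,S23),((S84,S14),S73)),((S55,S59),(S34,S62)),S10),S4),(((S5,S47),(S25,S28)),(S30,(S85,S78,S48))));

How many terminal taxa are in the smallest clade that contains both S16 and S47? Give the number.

The MRCA of S16 and S47 is the root, so the clade is the entire tree.
That clade contains 20 terminal taxa: S10, S14, S16, S23, S25, S28, S30, S34, S4, S47, S48, S5, S55, S59, S6, S62, S73, S78, S84, S85.

20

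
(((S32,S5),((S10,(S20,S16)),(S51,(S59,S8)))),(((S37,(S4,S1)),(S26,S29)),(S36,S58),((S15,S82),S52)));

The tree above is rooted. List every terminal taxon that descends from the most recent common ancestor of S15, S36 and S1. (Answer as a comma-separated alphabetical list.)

Tracing S15: it sits inside (S15,S82).
Tracing S36: it sits inside (S36,S58).
Tracing S1: it sits inside (S4,S1).
The smallest clade enclosing all 3 is (((S37,(S4,S1)),(S26,S29)),(S36,S58),((S15,S82),S52)); the answer is its 10 terminal taxa in alphabetical order.

S1, S15, S26, S29, S36, S37, S4, S52, S58, S82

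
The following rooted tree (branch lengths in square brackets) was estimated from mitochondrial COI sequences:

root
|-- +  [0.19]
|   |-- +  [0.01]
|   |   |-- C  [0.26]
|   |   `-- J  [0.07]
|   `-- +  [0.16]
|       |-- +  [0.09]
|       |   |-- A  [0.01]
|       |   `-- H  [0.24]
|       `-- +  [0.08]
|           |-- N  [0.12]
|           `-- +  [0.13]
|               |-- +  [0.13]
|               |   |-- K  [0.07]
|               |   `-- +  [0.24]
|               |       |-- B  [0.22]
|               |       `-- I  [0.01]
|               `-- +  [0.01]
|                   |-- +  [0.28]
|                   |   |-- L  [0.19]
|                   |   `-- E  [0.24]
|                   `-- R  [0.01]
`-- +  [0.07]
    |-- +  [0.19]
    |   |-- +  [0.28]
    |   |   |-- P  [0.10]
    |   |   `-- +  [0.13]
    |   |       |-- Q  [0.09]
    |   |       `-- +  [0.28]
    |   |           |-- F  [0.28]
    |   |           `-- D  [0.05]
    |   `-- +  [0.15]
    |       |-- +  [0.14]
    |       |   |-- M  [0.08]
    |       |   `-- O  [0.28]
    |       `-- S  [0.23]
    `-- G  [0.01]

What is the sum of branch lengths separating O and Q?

The path runs O → … → MRCA → … → Q; the MRCA is the node subtending ((P,(Q,(F,D))),((M,O),S)).
Branch lengths along that path: 0.28 + 0.14 + 0.15 + 0.28 + 0.13 + 0.09 = 1.07.

1.07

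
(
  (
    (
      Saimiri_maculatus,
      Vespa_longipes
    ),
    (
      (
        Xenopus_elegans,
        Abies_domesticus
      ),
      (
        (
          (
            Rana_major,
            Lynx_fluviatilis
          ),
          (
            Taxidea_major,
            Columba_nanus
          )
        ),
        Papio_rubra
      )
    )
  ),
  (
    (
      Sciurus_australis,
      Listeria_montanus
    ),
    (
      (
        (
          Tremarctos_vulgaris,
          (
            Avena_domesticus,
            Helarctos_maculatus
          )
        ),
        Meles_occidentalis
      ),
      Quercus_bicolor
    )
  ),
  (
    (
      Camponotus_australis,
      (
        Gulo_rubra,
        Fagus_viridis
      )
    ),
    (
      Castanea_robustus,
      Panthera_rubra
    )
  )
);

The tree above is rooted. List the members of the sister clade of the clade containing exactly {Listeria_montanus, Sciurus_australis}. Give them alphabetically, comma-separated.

Avena_domesticus, Helarctos_maculatus, Meles_occidentalis, Quercus_bicolor, Tremarctos_vulgaris

The clade containing exactly {Listeria_montanus, Sciurus_australis} attaches to the tree at the node subtending ((Sciurus_australis,Listeria_montanus),(((Tremarctos_vulgaris,(Avena_domesticus,Helarctos_maculatus)),Meles_occidentalis),Quercus_bicolor)).
The other lineage descending from that same node — the sister group — is (((Tremarctos_vulgaris,(Avena_domesticus,Helarctos_maculatus)),Meles_occidentalis),Quercus_bicolor); its 5 tips in alphabetical order are the answer.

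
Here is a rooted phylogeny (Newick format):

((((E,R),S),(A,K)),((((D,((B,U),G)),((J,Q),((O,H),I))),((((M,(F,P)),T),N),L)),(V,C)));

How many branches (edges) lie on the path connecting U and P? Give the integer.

11

The MRCA of U and P is the node subtending (((D,((B,U),G)),((J,Q),((O,H),I))),((((M,(F,P)),T),N),L)).
From U up to that node: 5 branches. From P up to the same node: 6 branches. Total: 5 + 6 = 11.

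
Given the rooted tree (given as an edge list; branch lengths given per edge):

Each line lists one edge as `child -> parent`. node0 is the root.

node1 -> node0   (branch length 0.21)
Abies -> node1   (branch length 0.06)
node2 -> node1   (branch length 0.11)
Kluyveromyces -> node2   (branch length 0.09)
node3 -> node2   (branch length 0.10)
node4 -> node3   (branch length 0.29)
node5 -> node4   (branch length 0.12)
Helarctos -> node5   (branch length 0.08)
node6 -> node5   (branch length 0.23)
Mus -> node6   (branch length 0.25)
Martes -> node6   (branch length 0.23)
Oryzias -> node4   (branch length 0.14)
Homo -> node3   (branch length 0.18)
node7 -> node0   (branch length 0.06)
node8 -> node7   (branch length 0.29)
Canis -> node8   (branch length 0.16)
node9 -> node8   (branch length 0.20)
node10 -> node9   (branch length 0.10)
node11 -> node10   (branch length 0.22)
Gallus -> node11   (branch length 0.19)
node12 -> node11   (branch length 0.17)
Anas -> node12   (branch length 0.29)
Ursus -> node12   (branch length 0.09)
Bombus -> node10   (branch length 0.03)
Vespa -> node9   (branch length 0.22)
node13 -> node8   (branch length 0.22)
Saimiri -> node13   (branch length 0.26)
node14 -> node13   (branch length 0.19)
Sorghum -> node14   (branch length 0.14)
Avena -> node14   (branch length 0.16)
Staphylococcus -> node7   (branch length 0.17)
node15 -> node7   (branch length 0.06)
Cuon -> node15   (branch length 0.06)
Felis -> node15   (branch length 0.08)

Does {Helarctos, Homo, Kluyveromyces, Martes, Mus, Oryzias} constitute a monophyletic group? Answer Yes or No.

The most recent common ancestor of these taxa subtends (Kluyveromyces,(((Helarctos,(Mus,Martes)),Oryzias),Homo)).
That clade has exactly 6 tips — every listed taxon and nothing else — so the group is monophyletic.

Yes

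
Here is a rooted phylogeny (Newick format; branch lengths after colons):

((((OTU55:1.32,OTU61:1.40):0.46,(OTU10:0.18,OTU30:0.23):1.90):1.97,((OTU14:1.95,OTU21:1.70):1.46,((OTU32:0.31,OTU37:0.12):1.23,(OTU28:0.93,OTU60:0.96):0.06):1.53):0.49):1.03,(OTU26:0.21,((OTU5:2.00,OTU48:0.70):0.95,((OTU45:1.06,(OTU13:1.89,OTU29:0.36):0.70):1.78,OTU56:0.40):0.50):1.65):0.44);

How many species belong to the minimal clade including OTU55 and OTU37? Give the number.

10

The MRCA of OTU55 and OTU37 is the node subtending (((OTU55,OTU61),(OTU10,OTU30)),((OTU14,OTU21),((OTU32,OTU37),(OTU28,OTU60)))).
That clade contains 10 terminal taxa: OTU10, OTU14, OTU21, OTU28, OTU30, OTU32, OTU37, OTU55, OTU60, OTU61.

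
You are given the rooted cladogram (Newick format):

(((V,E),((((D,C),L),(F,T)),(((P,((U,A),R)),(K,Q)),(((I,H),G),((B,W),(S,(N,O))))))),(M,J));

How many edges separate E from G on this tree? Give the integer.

7

The MRCA of E and G is the node subtending ((V,E),((((D,C),L),(F,T)),(((P,((U,A),R)),(K,Q)),(((I,H),G),((B,W),(S,(N,O))))))).
From E up to that node: 2 branches. From G up to the same node: 5 branches. Total: 2 + 5 = 7.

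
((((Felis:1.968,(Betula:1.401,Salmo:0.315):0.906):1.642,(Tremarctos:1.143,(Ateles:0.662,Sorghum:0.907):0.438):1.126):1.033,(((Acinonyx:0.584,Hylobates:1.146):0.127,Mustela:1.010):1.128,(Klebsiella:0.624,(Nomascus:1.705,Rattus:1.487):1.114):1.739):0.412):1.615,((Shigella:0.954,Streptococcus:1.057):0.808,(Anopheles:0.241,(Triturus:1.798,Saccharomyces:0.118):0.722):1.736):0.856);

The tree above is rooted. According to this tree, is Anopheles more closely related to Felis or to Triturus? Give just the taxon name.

Triturus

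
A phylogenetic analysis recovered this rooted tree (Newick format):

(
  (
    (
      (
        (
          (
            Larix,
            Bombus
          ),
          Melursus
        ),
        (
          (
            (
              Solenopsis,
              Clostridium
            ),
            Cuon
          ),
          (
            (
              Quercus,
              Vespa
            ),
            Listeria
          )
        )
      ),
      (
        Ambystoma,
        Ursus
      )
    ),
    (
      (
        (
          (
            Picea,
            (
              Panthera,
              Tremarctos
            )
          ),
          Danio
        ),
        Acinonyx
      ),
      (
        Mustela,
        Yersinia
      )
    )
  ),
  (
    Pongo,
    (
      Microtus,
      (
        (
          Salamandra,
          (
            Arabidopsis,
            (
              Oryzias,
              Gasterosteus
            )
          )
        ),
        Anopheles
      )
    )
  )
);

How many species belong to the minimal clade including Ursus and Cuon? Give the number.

11

The MRCA of Ursus and Cuon is the node subtending ((((Larix,Bombus),Melursus),(((Solenopsis,Clostridium),Cuon),((Quercus,Vespa),Listeria))),(Ambystoma,Ursus)).
That clade contains 11 terminal taxa: Ambystoma, Bombus, Clostridium, Cuon, Larix, Listeria, Melursus, Quercus, Solenopsis, Ursus, Vespa.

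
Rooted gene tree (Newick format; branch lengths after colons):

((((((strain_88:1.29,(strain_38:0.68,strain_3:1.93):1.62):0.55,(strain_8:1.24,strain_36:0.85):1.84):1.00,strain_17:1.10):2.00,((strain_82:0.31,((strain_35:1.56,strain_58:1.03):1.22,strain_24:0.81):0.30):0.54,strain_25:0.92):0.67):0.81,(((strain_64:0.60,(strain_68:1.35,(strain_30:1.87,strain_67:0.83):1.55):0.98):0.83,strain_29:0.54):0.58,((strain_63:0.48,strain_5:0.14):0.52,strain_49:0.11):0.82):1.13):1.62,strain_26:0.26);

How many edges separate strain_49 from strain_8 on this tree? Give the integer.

8

The MRCA of strain_49 and strain_8 is the node subtending (((((strain_88,(strain_38,strain_3)),(strain_8,strain_36)),strain_17),((strain_82,((strain_35,strain_58),strain_24)),strain_25)),(((strain_64,(strain_68,(strain_30,strain_67))),strain_29),((strain_63,strain_5),strain_49))).
From strain_49 up to that node: 3 branches. From strain_8 up to the same node: 5 branches. Total: 3 + 5 = 8.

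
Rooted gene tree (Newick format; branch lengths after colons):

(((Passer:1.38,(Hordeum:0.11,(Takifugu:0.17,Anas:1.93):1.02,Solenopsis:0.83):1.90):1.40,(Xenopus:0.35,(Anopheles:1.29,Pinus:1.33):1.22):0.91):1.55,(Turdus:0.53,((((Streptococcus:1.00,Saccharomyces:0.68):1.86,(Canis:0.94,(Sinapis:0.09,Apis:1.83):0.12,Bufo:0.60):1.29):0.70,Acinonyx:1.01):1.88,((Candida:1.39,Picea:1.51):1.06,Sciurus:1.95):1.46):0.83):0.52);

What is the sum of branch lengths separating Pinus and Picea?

The path runs Pinus → … → MRCA → … → Picea; the MRCA is the root of the tree.
Branch lengths along that path: 1.33 + 1.22 + 0.91 + 1.55 + 0.52 + 0.83 + 1.46 + 1.06 + 1.51 = 10.39.

10.39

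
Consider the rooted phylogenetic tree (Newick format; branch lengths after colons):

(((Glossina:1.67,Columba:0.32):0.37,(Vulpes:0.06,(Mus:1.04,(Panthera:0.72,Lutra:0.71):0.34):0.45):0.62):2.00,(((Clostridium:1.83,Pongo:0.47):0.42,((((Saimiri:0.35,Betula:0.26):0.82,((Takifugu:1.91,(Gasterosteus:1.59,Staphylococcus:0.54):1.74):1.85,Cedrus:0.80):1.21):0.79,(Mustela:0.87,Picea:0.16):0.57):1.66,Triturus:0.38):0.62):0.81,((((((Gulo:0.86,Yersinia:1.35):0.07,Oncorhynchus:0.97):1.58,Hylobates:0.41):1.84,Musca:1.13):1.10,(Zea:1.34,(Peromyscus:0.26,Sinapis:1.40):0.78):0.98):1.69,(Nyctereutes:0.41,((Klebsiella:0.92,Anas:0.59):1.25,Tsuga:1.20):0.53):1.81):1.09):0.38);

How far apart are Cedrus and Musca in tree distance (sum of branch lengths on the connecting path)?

The path runs Cedrus → … → MRCA → … → Musca; the MRCA is the node subtending (((Clostridium,Pongo),((((Saimiri,Betula),((Takifugu,(Gasterosteus,Staphylococcus)),Cedrus)),(Mustela,Picea)),Triturus)),((((((Gulo,Yersinia),Oncorhynchus),Hylobates),Musca),(Zea,(Peromyscus,Sinapis))),(Nyctereutes,((Klebsiella,Anas),Tsuga)))).
Branch lengths along that path: 0.80 + 1.21 + 0.79 + 1.66 + 0.62 + 0.81 + 1.09 + 1.69 + 1.10 + 1.13 = 10.90.

10.90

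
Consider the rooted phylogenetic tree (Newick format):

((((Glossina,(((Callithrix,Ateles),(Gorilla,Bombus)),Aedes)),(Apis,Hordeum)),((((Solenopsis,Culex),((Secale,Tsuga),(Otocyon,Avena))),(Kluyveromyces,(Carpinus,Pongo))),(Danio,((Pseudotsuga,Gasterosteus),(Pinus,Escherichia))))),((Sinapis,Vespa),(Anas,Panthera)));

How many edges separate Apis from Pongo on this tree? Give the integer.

The MRCA of Apis and Pongo is the node subtending (((Glossina,(((Callithrix,Ateles),(Gorilla,Bombus)),Aedes)),(Apis,Hordeum)),((((Solenopsis,Culex),((Secale,Tsuga),(Otocyon,Avena))),(Kluyveromyces,(Carpinus,Pongo))),(Danio,((Pseudotsuga,Gasterosteus),(Pinus,Escherichia))))).
From Apis up to that node: 3 branches. From Pongo up to the same node: 5 branches. Total: 3 + 5 = 8.

8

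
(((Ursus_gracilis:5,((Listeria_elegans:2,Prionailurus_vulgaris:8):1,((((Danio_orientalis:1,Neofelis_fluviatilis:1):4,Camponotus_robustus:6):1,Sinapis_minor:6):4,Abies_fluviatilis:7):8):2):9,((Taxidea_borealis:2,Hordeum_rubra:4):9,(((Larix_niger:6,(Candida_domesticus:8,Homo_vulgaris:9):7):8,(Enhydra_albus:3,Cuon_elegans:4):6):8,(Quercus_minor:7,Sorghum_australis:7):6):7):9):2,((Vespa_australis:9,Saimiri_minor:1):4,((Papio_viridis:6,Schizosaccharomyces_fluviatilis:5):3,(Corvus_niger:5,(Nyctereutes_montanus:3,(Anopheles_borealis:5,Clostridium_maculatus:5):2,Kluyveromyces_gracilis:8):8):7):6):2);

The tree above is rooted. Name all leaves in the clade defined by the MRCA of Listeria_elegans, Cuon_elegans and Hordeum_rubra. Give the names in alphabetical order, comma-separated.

Tracing Listeria_elegans: it sits inside (Listeria_elegans,Prionailurus_vulgaris).
Tracing Cuon_elegans: it sits inside (Enhydra_albus,Cuon_elegans).
Tracing Hordeum_rubra: it sits inside (Taxidea_borealis,Hordeum_rubra).
The smallest clade enclosing all 3 is ((Ursus_gracilis,((Listeria_elegans,Prionailurus_vulgaris),((((Danio_orientalis,Neofelis_fluviatilis),Camponotus_robustus),Sinapis_minor),Abies_fluviatilis))),((Taxidea_borealis,Hordeum_rubra),(((Larix_niger,(Candida_domesticus,Homo_vulgaris)),(Enhydra_albus,Cuon_elegans)),(Quercus_minor,Sorghum_australis)))); the answer is its 17 terminal taxa in alphabetical order.

Abies_fluviatilis, Camponotus_robustus, Candida_domesticus, Cuon_elegans, Danio_orientalis, Enhydra_albus, Homo_vulgaris, Hordeum_rubra, Larix_niger, Listeria_elegans, Neofelis_fluviatilis, Prionailurus_vulgaris, Quercus_minor, Sinapis_minor, Sorghum_australis, Taxidea_borealis, Ursus_gracilis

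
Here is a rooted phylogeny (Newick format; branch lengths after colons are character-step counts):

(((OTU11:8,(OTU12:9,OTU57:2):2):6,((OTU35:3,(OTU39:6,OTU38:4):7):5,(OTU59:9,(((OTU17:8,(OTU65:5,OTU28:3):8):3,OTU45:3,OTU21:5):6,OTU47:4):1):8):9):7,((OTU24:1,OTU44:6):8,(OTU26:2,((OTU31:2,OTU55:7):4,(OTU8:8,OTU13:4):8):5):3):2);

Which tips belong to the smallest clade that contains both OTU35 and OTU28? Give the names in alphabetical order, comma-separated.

Tracing OTU35: it sits inside (OTU35,(OTU39,OTU38)).
Tracing OTU28: it sits inside (OTU65,OTU28).
The smallest clade enclosing both is ((OTU35,(OTU39,OTU38)),(OTU59,(((OTU17,(OTU65,OTU28)),OTU45,OTU21),OTU47))); the answer is its 10 terminal taxa in alphabetical order.

OTU17, OTU21, OTU28, OTU35, OTU38, OTU39, OTU45, OTU47, OTU59, OTU65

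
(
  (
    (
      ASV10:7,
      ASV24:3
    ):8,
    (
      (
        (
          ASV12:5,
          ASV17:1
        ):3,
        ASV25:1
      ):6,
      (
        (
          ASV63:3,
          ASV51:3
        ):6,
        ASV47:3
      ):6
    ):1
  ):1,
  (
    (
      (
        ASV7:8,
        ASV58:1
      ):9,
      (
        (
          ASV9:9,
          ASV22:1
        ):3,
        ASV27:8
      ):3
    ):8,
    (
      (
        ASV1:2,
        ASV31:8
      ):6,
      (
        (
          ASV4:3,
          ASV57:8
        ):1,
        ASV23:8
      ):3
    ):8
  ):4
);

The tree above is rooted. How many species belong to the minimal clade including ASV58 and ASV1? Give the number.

The MRCA of ASV58 and ASV1 is the node subtending (((ASV7,ASV58),((ASV9,ASV22),ASV27)),((ASV1,ASV31),((ASV4,ASV57),ASV23))).
That clade contains 10 terminal taxa: ASV1, ASV22, ASV23, ASV27, ASV31, ASV4, ASV57, ASV58, ASV7, ASV9.

10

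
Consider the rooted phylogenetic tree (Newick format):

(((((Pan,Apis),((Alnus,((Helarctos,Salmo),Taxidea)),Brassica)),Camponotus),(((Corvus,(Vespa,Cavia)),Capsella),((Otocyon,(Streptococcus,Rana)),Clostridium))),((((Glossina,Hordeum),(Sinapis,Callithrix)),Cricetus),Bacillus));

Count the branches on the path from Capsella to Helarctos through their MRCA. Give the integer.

The MRCA of Capsella and Helarctos is the node subtending ((((Pan,Apis),((Alnus,((Helarctos,Salmo),Taxidea)),Brassica)),Camponotus),(((Corvus,(Vespa,Cavia)),Capsella),((Otocyon,(Streptococcus,Rana)),Clostridium))).
From Capsella up to that node: 3 branches. From Helarctos up to the same node: 7 branches. Total: 3 + 7 = 10.

10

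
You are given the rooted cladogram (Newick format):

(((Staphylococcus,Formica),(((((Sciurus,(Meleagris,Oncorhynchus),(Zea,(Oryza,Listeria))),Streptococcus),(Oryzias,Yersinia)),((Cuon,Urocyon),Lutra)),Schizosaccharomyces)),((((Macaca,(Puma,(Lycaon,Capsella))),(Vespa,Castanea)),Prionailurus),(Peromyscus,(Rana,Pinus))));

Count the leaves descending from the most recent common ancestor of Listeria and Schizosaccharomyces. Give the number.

The MRCA of Listeria and Schizosaccharomyces is the node subtending (((((Sciurus,(Meleagris,Oncorhynchus),(Zea,(Oryza,Listeria))),Streptococcus),(Oryzias,Yersinia)),((Cuon,Urocyon),Lutra)),Schizosaccharomyces).
That clade contains 13 terminal taxa: Cuon, Listeria, Lutra, Meleagris, Oncorhynchus, Oryza, Oryzias, Schizosaccharomyces, Sciurus, Streptococcus, Urocyon, Yersinia, Zea.

13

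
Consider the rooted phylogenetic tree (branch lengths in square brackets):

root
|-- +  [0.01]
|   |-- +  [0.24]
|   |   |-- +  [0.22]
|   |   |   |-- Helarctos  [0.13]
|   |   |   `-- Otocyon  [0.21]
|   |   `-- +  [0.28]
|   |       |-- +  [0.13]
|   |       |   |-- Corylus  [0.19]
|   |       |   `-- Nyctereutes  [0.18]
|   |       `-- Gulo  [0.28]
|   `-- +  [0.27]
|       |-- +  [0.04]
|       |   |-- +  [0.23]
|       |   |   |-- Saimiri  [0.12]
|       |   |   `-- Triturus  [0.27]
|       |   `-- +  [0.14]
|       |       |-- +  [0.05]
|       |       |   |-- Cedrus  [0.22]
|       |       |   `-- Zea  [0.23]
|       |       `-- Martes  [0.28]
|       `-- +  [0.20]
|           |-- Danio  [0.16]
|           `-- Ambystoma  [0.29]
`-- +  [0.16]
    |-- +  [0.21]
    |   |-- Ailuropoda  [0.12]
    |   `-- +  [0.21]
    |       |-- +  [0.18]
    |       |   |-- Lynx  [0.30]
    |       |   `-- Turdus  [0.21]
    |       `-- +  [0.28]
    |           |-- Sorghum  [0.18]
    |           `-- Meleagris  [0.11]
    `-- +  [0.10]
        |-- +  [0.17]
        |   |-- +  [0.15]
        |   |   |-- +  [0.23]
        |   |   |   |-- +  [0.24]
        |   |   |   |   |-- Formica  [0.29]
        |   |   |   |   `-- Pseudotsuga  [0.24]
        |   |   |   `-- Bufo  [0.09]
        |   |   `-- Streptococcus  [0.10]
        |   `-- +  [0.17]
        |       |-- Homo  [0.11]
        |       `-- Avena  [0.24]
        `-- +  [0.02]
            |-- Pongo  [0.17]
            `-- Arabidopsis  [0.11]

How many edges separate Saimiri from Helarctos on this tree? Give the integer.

7

The MRCA of Saimiri and Helarctos is the node subtending (((Helarctos,Otocyon),((Corylus,Nyctereutes),Gulo)),(((Saimiri,Triturus),((Cedrus,Zea),Martes)),(Danio,Ambystoma))).
From Saimiri up to that node: 4 branches. From Helarctos up to the same node: 3 branches. Total: 4 + 3 = 7.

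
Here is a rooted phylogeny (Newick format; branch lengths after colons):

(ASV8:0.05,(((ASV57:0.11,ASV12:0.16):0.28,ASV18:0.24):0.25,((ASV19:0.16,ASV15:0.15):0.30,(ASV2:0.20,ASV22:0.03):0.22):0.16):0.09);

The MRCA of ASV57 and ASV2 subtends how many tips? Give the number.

The MRCA of ASV57 and ASV2 is the node subtending (((ASV57,ASV12),ASV18),((ASV19,ASV15),(ASV2,ASV22))).
That clade contains 7 terminal taxa: ASV12, ASV15, ASV18, ASV19, ASV2, ASV22, ASV57.

7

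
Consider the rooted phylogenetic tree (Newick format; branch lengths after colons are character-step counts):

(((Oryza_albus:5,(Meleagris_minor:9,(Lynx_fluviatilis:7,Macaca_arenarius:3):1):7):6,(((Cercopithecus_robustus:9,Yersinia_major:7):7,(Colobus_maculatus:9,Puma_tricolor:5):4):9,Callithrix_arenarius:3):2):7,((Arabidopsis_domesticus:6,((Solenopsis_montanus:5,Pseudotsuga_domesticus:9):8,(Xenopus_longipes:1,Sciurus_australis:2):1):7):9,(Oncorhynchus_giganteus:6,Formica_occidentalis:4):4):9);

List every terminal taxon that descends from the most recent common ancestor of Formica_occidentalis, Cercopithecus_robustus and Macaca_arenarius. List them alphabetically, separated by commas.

Tracing Formica_occidentalis: it sits inside (Oncorhynchus_giganteus,Formica_occidentalis).
Tracing Cercopithecus_robustus: it sits inside (Cercopithecus_robustus,Yersinia_major).
Tracing Macaca_arenarius: it sits inside (Lynx_fluviatilis,Macaca_arenarius).
The smallest clade enclosing all 3 is the whole tree (their MRCA is the root), so the answer is all 16 tips in alphabetical order.

Arabidopsis_domesticus, Callithrix_arenarius, Cercopithecus_robustus, Colobus_maculatus, Formica_occidentalis, Lynx_fluviatilis, Macaca_arenarius, Meleagris_minor, Oncorhynchus_giganteus, Oryza_albus, Pseudotsuga_domesticus, Puma_tricolor, Sciurus_australis, Solenopsis_montanus, Xenopus_longipes, Yersinia_major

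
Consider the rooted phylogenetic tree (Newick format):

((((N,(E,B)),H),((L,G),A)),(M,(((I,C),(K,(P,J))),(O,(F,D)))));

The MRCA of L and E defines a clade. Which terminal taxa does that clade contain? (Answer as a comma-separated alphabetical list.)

Tracing L: it sits inside (L,G).
Tracing E: it sits inside (E,B).
The smallest clade enclosing both is (((N,(E,B)),H),((L,G),A)); the answer is its 7 terminal taxa in alphabetical order.

A, B, E, G, H, L, N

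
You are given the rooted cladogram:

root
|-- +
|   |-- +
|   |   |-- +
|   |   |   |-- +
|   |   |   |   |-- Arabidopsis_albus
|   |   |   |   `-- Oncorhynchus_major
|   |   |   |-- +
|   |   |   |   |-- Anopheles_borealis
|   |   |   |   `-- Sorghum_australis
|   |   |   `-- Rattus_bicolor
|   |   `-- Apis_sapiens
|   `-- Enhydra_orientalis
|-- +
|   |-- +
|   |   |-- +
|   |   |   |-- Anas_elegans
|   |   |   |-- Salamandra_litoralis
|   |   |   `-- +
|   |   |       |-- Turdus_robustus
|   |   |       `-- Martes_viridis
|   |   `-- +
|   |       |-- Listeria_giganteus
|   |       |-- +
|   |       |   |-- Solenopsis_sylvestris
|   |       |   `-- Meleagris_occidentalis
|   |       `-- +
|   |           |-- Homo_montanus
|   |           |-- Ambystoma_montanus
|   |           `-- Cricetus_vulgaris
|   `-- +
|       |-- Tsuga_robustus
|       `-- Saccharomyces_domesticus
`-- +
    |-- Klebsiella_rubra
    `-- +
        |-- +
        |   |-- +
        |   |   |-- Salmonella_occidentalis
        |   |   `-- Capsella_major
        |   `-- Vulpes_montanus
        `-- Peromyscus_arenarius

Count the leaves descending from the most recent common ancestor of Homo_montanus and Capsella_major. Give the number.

The MRCA of Homo_montanus and Capsella_major is the root, so the clade is the entire tree.
That clade contains 24 terminal taxa: Ambystoma_montanus, Anas_elegans, Anopheles_borealis, Apis_sapiens, Arabidopsis_albus, Capsella_major, Cricetus_vulgaris, Enhydra_orientalis, Homo_montanus, Klebsiella_rubra, Listeria_giganteus, Martes_viridis, Meleagris_occidentalis, Oncorhynchus_major, Peromyscus_arenarius, Rattus_bicolor, Saccharomyces_domesticus, Salamandra_litoralis, Salmonella_occidentalis, Solenopsis_sylvestris, Sorghum_australis, Tsuga_robustus, Turdus_robustus, Vulpes_montanus.

24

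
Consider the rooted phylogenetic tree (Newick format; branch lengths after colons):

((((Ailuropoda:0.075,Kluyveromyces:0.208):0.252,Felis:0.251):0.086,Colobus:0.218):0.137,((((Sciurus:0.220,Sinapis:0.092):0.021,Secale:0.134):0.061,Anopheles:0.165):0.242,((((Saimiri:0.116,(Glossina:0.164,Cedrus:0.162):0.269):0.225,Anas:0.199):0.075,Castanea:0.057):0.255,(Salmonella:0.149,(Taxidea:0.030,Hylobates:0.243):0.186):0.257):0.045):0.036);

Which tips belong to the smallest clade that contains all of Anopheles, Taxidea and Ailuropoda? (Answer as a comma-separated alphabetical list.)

Tracing Anopheles: it sits inside (((Sciurus,Sinapis),Secale),Anopheles).
Tracing Taxidea: it sits inside (Taxidea,Hylobates).
Tracing Ailuropoda: it sits inside (Ailuropoda,Kluyveromyces).
The smallest clade enclosing all 3 is the whole tree (their MRCA is the root), so the answer is all 16 tips in alphabetical order.

Ailuropoda, Anas, Anopheles, Castanea, Cedrus, Colobus, Felis, Glossina, Hylobates, Kluyveromyces, Saimiri, Salmonella, Sciurus, Secale, Sinapis, Taxidea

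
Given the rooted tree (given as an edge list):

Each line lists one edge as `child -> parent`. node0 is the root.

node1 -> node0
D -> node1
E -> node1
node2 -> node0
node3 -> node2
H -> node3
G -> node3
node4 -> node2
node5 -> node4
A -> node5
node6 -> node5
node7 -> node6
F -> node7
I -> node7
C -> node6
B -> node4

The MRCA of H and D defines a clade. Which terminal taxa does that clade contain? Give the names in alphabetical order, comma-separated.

A, B, C, D, E, F, G, H, I

Tracing H: it sits inside (H,G).
Tracing D: it sits inside (D,E).
The smallest clade enclosing both is the whole tree (their MRCA is the root), so the answer is all 9 tips in alphabetical order.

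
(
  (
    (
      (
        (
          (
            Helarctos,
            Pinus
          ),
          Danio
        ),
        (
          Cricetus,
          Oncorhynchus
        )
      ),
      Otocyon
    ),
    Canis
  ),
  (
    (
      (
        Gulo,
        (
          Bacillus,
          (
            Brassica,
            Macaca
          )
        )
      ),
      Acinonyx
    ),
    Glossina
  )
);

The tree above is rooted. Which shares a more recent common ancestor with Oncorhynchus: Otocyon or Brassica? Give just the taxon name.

The MRCA of Oncorhynchus and Otocyon subtends ((((Helarctos,Pinus),Danio),(Cricetus,Oncorhynchus)),Otocyon) (6 taxa).
The MRCA of Oncorhynchus and Brassica is the root, subtending the entire tree (13 taxa).
The first is nested inside the second, so Oncorhynchus shares a more recent common ancestor with Otocyon.

Otocyon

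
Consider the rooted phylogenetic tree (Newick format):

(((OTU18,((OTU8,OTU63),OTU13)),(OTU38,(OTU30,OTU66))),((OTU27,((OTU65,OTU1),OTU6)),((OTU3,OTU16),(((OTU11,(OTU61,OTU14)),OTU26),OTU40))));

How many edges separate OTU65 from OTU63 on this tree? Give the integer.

10

The MRCA of OTU65 and OTU63 is the root of the tree.
From OTU65 up to that node: 5 branches. From OTU63 up to the same node: 5 branches. Total: 5 + 5 = 10.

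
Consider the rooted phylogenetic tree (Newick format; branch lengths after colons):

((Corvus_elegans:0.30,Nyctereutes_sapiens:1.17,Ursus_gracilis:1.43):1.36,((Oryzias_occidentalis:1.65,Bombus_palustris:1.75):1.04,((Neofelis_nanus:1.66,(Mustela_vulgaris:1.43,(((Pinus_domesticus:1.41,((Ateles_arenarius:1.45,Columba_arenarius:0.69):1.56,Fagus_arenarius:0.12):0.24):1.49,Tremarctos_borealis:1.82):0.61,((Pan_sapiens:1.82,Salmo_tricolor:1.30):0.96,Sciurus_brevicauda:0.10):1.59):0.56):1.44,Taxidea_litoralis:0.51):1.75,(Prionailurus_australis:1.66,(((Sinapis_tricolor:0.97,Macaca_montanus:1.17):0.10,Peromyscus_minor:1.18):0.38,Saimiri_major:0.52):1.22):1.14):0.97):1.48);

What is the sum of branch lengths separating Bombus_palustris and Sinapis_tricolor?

The path runs Bombus_palustris → … → MRCA → … → Sinapis_tricolor; the MRCA is the node subtending ((Oryzias_occidentalis,Bombus_palustris),((Neofelis_nanus,(Mustela_vulgaris,(((Pinus_domesticus,((Ateles_arenarius,Columba_arenarius),Fagus_arenarius)),Tremarctos_borealis),((Pan_sapiens,Salmo_tricolor),Sciurus_brevicauda))),Taxidea_litoralis),(Prionailurus_australis,(((Sinapis_tricolor,Macaca_montanus),Peromyscus_minor),Saimiri_major)))).
Branch lengths along that path: 1.75 + 1.04 + 0.97 + 1.14 + 1.22 + 0.38 + 0.10 + 0.97 = 7.57.

7.57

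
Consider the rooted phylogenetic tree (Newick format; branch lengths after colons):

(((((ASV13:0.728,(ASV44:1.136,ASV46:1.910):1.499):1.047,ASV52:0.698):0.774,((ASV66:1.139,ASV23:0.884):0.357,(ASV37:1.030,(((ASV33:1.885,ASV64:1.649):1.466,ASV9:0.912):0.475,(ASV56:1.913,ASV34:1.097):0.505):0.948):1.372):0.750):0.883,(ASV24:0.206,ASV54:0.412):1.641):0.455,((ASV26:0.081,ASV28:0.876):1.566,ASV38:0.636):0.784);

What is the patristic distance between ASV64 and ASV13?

9.209

The path runs ASV64 → … → MRCA → … → ASV13; the MRCA is the node subtending (((ASV13,(ASV44,ASV46)),ASV52),((ASV66,ASV23),(ASV37,(((ASV33,ASV64),ASV9),(ASV56,ASV34))))).
Branch lengths along that path: 1.649 + 1.466 + 0.475 + 0.948 + 1.372 + 0.750 + 0.774 + 1.047 + 0.728 = 9.209.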